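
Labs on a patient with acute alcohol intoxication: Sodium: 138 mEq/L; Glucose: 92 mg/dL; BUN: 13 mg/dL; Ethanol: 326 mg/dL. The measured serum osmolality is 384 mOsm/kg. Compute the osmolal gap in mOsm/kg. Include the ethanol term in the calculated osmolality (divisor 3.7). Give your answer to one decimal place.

Calculated osmolality = 2·Na + glucose/18 + BUN/2.8 + ethanol/3.7
= 2·138 + 92/18 + 13/2.8 + 326/3.7
= 276 + 5.11 + 4.64 + 88.11
= 373.86 mOsm/kg ≈ 373.9 mOsm/kg
Osmolar gap = measured − calculated = 384 − 373.9 = 10.1 mOsm/kg

10.1 mOsm/kg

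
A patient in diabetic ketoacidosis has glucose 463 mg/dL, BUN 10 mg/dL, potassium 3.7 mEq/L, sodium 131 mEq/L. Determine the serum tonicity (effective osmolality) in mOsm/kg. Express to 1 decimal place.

Effective osmolality excludes urea (freely permeant across cell membranes):
2·Na + glucose/18
= 2·131 + 463/18
= 262 + 25.72
= 287.72 mOsm/kg

287.7 mOsm/kg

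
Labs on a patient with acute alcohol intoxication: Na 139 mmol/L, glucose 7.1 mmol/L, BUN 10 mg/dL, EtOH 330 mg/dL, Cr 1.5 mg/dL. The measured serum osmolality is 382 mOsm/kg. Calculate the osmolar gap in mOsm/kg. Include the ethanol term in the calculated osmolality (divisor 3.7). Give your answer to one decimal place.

4.1 mOsm/kg

Calculated osmolality = 2·Na + glucose + BUN/2.8 + ethanol/3.7
= 2·139 + 7.1 + 10/2.8 + 330/3.7
= 278 + 7.10 + 3.57 + 89.19
= 377.86 mOsm/kg ≈ 377.9 mOsm/kg
Osmolar gap = measured − calculated = 382 − 377.9 = 4.1 mOsm/kg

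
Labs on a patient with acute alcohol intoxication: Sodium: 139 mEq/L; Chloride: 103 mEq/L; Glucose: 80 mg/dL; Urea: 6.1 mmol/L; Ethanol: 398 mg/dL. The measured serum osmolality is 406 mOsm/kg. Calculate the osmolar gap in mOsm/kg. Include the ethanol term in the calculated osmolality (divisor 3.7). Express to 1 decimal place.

Calculated osmolality = 2·Na + glucose/18 + urea + ethanol/3.7
= 2·139 + 80/18 + 6.1 + 398/3.7
= 278 + 4.44 + 6.10 + 107.57
= 396.11 mOsm/kg ≈ 396.1 mOsm/kg
Osmolar gap = measured − calculated = 406 − 396.1 = 9.9 mOsm/kg

9.9 mOsm/kg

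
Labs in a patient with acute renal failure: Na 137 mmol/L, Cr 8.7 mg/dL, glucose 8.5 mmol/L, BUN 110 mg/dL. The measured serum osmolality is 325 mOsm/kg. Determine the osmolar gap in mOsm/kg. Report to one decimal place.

3.2 mOsm/kg

Calculated osmolality = 2·Na + glucose + BUN/2.8
= 2·137 + 8.5 + 110/2.8
= 274 + 8.50 + 39.29
= 321.79 mOsm/kg ≈ 321.8 mOsm/kg
Osmolar gap = measured − calculated = 325 − 321.8 = 3.2 mOsm/kg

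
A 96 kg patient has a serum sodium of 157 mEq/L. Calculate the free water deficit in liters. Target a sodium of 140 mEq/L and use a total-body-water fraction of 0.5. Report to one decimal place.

5.8 L

TBW = 0.5 · 96 = 48 L
Free water deficit = TBW · (Na/140 − 1)
= 48 · (157/140 − 1)
= 48 · 0.1214
= 5.83 L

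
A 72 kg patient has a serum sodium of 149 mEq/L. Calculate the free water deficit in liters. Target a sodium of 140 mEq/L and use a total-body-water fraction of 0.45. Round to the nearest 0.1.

2.1 L

TBW = 0.45 · 72 = 32.4 L
Free water deficit = TBW · (Na/140 − 1)
= 32.4 · (149/140 − 1)
= 32.4 · 0.0643
= 2.08 L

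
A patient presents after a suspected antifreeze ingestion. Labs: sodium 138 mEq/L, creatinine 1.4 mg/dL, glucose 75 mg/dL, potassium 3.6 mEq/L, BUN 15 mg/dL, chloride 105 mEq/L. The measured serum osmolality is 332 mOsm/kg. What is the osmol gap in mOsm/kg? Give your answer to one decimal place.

46.5 mOsm/kg

Calculated osmolality = 2·Na + glucose/18 + BUN/2.8
= 2·138 + 75/18 + 15/2.8
= 276 + 4.17 + 5.36
= 285.53 mOsm/kg ≈ 285.5 mOsm/kg
Osmolar gap = measured − calculated = 332 − 285.5 = 46.5 mOsm/kg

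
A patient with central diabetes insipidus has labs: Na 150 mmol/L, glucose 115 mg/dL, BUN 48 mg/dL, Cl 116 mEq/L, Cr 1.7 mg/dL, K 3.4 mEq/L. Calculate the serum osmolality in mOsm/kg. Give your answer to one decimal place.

323.5 mOsm/kg

Calculated osmolality = 2·Na + glucose/18 + BUN/2.8
= 2·150 + 115/18 + 48/2.8
= 300 + 6.39 + 17.14
= 323.53 mOsm/kg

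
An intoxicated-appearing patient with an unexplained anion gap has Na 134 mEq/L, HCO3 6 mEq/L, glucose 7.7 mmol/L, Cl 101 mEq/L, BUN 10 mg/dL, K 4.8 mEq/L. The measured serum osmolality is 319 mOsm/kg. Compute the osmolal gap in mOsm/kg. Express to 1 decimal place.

39.7 mOsm/kg

Calculated osmolality = 2·Na + glucose + BUN/2.8
= 2·134 + 7.7 + 10/2.8
= 268 + 7.70 + 3.57
= 279.27 mOsm/kg ≈ 279.3 mOsm/kg
Osmolar gap = measured − calculated = 319 − 279.3 = 39.7 mOsm/kg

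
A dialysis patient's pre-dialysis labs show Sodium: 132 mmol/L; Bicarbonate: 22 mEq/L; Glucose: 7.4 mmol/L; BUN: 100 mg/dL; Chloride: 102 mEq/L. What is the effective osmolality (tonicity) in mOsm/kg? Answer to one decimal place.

271.4 mOsm/kg

Effective osmolality excludes urea (freely permeant across cell membranes):
2·Na + glucose
= 2·132 + 7.4
= 264 + 7.4
= 271.4 mOsm/kg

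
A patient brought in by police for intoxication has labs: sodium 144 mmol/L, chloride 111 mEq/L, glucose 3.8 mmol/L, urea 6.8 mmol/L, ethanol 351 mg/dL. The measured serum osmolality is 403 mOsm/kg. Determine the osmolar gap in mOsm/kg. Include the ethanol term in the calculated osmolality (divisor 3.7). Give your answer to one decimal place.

9.5 mOsm/kg

Calculated osmolality = 2·Na + glucose + urea + ethanol/3.7
= 2·144 + 3.8 + 6.8 + 351/3.7
= 288 + 3.80 + 6.80 + 94.86
= 393.46 mOsm/kg ≈ 393.5 mOsm/kg
Osmolar gap = measured − calculated = 403 − 393.5 = 9.5 mOsm/kg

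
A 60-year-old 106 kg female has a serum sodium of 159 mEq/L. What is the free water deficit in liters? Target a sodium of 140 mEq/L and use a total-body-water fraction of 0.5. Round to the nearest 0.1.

7.2 L

TBW = 0.5 · 106 = 53 L
Free water deficit = TBW · (Na/140 − 1)
= 53 · (159/140 − 1)
= 53 · 0.1357
= 7.19 L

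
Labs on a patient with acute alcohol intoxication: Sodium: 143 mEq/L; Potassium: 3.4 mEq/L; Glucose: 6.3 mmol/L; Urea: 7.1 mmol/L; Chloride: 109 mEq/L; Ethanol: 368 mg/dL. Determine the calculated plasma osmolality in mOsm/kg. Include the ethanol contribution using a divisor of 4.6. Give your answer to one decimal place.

Calculated osmolality = 2·Na + glucose + urea + ethanol/4.6
= 2·143 + 6.3 + 7.1 + 368/4.6
= 286 + 6.30 + 7.10 + 80
= 379.4 mOsm/kg

379.4 mOsm/kg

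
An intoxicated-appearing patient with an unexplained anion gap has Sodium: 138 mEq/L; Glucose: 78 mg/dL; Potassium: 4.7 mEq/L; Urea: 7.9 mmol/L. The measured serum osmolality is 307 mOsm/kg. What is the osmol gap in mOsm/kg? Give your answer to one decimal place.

18.8 mOsm/kg

Calculated osmolality = 2·Na + glucose/18 + urea
= 2·138 + 78/18 + 7.9
= 276 + 4.33 + 7.90
= 288.23 mOsm/kg ≈ 288.2 mOsm/kg
Osmolar gap = measured − calculated = 307 − 288.2 = 18.8 mOsm/kg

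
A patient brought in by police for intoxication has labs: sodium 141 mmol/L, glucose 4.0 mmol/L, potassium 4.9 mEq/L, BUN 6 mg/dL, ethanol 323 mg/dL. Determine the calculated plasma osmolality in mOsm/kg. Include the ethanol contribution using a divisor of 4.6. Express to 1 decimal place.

358.4 mOsm/kg

Calculated osmolality = 2·Na + glucose + BUN/2.8 + ethanol/4.6
= 2·141 + 4 + 6/2.8 + 323/4.6
= 282 + 4 + 2.14 + 70.22
= 358.36 mOsm/kg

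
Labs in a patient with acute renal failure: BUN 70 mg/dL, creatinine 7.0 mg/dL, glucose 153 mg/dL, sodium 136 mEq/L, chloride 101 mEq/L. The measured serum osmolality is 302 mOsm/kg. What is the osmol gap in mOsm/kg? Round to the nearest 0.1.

-3.5 mOsm/kg

Calculated osmolality = 2·Na + glucose/18 + BUN/2.8
= 2·136 + 153/18 + 70/2.8
= 272 + 8.50 + 25
= 305.5 mOsm/kg ≈ 305.5 mOsm/kg
Osmolar gap = measured − calculated = 302 − 305.5 = -3.5 mOsm/kg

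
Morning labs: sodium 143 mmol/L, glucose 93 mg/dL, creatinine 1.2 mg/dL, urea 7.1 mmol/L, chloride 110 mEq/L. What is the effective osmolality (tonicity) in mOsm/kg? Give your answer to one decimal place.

Effective osmolality excludes urea (freely permeant across cell membranes):
2·Na + glucose/18
= 2·143 + 93/18
= 286 + 5.17
= 291.17 mOsm/kg

291.2 mOsm/kg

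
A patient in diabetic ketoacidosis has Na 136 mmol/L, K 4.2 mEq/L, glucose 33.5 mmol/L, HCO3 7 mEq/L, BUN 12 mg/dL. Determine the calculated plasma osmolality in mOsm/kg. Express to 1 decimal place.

Calculated osmolality = 2·Na + glucose + BUN/2.8
= 2·136 + 33.5 + 12/2.8
= 272 + 33.50 + 4.29
= 309.79 mOsm/kg

309.8 mOsm/kg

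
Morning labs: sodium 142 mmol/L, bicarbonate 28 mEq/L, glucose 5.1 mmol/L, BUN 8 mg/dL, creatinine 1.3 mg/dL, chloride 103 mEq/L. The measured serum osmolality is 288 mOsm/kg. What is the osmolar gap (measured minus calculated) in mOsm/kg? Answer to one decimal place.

-4.0 mOsm/kg

Calculated osmolality = 2·Na + glucose + BUN/2.8
= 2·142 + 5.1 + 8/2.8
= 284 + 5.10 + 2.86
= 291.96 mOsm/kg ≈ 292.0 mOsm/kg
Osmolar gap = measured − calculated = 288 − 292.0 = -4.0 mOsm/kg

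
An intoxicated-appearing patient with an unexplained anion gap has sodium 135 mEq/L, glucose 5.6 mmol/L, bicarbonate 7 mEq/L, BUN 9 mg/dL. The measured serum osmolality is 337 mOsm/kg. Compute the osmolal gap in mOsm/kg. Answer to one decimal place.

Calculated osmolality = 2·Na + glucose + BUN/2.8
= 2·135 + 5.6 + 9/2.8
= 270 + 5.60 + 3.21
= 278.81 mOsm/kg ≈ 278.8 mOsm/kg
Osmolar gap = measured − calculated = 337 − 278.8 = 58.2 mOsm/kg

58.2 mOsm/kg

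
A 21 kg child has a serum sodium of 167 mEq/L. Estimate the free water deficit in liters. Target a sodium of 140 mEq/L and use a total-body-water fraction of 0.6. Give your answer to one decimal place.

TBW = 0.6 · 21 = 12.6 L
Free water deficit = TBW · (Na/140 − 1)
= 12.6 · (167/140 − 1)
= 12.6 · 0.1929
= 2.43 L

2.4 L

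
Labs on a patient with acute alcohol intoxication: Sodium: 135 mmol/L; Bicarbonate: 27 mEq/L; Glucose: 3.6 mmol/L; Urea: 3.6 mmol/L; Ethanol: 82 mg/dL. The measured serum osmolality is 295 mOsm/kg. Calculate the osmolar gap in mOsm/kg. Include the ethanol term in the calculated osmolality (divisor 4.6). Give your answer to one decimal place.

Calculated osmolality = 2·Na + glucose + urea + ethanol/4.6
= 2·135 + 3.6 + 3.6 + 82/4.6
= 270 + 3.60 + 3.60 + 17.83
= 295.03 mOsm/kg ≈ 295.0 mOsm/kg
Osmolar gap = measured − calculated = 295 − 295.0 = 0.0 mOsm/kg

0.0 mOsm/kg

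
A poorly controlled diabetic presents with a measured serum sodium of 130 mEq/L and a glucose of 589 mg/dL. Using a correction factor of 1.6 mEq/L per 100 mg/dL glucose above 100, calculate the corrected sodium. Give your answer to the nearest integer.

Corrected Na = measured Na + 1.6 · (glucose − 100)/100
= 130 + 1.6 · (589 − 100)/100
= 130 + 7.8
= 137.8 mEq/L

138 mEq/L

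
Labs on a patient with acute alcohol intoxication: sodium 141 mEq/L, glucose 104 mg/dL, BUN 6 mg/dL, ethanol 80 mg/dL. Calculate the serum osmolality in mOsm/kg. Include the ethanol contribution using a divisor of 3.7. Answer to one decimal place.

Calculated osmolality = 2·Na + glucose/18 + BUN/2.8 + ethanol/3.7
= 2·141 + 104/18 + 6/2.8 + 80/3.7
= 282 + 5.78 + 2.14 + 21.62
= 311.54 mOsm/kg

311.5 mOsm/kg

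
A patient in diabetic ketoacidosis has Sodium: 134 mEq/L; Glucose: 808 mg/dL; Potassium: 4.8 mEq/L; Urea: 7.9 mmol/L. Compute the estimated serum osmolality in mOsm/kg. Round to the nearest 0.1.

320.8 mOsm/kg

Calculated osmolality = 2·Na + glucose/18 + urea
= 2·134 + 808/18 + 7.9
= 268 + 44.89 + 7.90
= 320.79 mOsm/kg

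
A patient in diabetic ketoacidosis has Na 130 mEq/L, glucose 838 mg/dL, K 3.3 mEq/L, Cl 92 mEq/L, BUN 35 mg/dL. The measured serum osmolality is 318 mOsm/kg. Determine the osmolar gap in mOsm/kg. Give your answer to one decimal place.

-1.1 mOsm/kg

Calculated osmolality = 2·Na + glucose/18 + BUN/2.8
= 2·130 + 838/18 + 35/2.8
= 260 + 46.56 + 12.50
= 319.06 mOsm/kg ≈ 319.1 mOsm/kg
Osmolar gap = measured − calculated = 318 − 319.1 = -1.1 mOsm/kg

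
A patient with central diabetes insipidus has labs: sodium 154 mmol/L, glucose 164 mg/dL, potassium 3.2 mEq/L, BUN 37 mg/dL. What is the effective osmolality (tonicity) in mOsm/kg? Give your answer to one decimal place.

317.1 mOsm/kg

Effective osmolality excludes urea (freely permeant across cell membranes):
2·Na + glucose/18
= 2·154 + 164/18
= 308 + 9.11
= 317.11 mOsm/kg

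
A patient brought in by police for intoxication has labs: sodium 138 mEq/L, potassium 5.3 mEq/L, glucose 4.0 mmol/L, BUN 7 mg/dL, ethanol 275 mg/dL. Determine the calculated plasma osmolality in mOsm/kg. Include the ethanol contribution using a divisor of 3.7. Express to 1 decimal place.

Calculated osmolality = 2·Na + glucose + BUN/2.8 + ethanol/3.7
= 2·138 + 4 + 7/2.8 + 275/3.7
= 276 + 4 + 2.50 + 74.32
= 356.82 mOsm/kg

356.8 mOsm/kg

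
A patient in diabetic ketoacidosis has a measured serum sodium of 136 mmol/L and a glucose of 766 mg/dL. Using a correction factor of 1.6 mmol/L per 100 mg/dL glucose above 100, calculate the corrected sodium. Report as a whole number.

Corrected Na = measured Na + 1.6 · (glucose − 100)/100
= 136 + 1.6 · (766 − 100)/100
= 136 + 10.7
= 146.7 mmol/L

147 mmol/L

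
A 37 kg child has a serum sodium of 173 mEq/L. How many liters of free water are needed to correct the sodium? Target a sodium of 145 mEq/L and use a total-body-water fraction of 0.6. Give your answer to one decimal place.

4.3 L

TBW = 0.6 · 37 = 22.2 L
Free water deficit = TBW · (Na/145 − 1)
= 22.2 · (173/145 − 1)
= 22.2 · 0.1931
= 4.29 L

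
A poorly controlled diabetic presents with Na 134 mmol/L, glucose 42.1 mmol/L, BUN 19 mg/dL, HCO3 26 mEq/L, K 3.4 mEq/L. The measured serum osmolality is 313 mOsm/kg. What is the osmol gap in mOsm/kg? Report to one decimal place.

-3.9 mOsm/kg

Calculated osmolality = 2·Na + glucose + BUN/2.8
= 2·134 + 42.1 + 19/2.8
= 268 + 42.10 + 6.79
= 316.89 mOsm/kg ≈ 316.9 mOsm/kg
Osmolar gap = measured − calculated = 313 − 316.9 = -3.9 mOsm/kg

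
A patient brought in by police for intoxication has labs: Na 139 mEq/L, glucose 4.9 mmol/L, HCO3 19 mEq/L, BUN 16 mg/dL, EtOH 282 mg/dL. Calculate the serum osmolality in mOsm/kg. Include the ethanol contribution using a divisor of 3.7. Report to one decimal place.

364.8 mOsm/kg

Calculated osmolality = 2·Na + glucose + BUN/2.8 + ethanol/3.7
= 2·139 + 4.9 + 16/2.8 + 282/3.7
= 278 + 4.90 + 5.71 + 76.22
= 364.83 mOsm/kg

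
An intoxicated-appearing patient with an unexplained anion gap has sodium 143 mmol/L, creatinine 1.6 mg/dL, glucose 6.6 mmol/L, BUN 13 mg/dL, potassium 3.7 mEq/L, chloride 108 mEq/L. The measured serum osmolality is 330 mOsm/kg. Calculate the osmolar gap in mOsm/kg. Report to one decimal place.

32.8 mOsm/kg

Calculated osmolality = 2·Na + glucose + BUN/2.8
= 2·143 + 6.6 + 13/2.8
= 286 + 6.60 + 4.64
= 297.24 mOsm/kg ≈ 297.2 mOsm/kg
Osmolar gap = measured − calculated = 330 − 297.2 = 32.8 mOsm/kg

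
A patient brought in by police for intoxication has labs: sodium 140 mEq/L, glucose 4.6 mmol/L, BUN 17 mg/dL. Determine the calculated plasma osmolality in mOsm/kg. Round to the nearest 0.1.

Calculated osmolality = 2·Na + glucose + BUN/2.8
= 2·140 + 4.6 + 17/2.8
= 280 + 4.60 + 6.07
= 290.67 mOsm/kg

290.7 mOsm/kg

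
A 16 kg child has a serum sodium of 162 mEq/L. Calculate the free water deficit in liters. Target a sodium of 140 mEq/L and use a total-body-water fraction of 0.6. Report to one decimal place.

TBW = 0.6 · 16 = 9.6 L
Free water deficit = TBW · (Na/140 − 1)
= 9.6 · (162/140 − 1)
= 9.6 · 0.1571
= 1.51 L

1.5 L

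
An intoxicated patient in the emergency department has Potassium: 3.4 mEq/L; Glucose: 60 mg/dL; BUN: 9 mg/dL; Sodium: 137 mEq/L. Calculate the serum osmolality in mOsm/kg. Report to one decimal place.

280.5 mOsm/kg

Calculated osmolality = 2·Na + glucose/18 + BUN/2.8
= 2·137 + 60/18 + 9/2.8
= 274 + 3.33 + 3.21
= 280.54 mOsm/kg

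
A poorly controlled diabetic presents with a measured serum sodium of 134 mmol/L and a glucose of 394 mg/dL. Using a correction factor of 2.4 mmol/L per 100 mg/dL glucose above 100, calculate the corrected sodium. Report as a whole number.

Corrected Na = measured Na + 2.4 · (glucose − 100)/100
= 134 + 2.4 · (394 − 100)/100
= 134 + 7.1
= 141.1 mmol/L

141 mmol/L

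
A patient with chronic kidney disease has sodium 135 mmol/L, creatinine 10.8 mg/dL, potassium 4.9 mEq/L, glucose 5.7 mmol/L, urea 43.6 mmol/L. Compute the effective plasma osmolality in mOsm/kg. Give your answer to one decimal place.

Effective osmolality excludes urea (freely permeant across cell membranes):
2·Na + glucose
= 2·135 + 5.7
= 270 + 5.7
= 275.7 mOsm/kg

275.7 mOsm/kg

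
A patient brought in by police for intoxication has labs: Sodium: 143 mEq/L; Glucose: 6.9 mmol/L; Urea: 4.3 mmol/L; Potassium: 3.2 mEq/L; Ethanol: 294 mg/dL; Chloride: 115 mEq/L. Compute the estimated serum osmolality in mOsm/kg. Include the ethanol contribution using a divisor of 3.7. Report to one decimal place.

Calculated osmolality = 2·Na + glucose + urea + ethanol/3.7
= 2·143 + 6.9 + 4.3 + 294/3.7
= 286 + 6.90 + 4.30 + 79.46
= 376.66 mOsm/kg

376.7 mOsm/kg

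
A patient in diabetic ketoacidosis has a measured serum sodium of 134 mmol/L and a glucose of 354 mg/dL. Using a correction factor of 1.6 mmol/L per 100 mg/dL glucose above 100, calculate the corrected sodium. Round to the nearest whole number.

138 mmol/L

Corrected Na = measured Na + 1.6 · (glucose − 100)/100
= 134 + 1.6 · (354 − 100)/100
= 134 + 4.1
= 138.1 mmol/L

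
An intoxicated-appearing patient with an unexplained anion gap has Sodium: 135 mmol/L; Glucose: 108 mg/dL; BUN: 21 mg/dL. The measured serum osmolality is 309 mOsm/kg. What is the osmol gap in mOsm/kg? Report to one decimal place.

25.5 mOsm/kg

Calculated osmolality = 2·Na + glucose/18 + BUN/2.8
= 2·135 + 108/18 + 21/2.8
= 270 + 6 + 7.50
= 283.5 mOsm/kg ≈ 283.5 mOsm/kg
Osmolar gap = measured − calculated = 309 − 283.5 = 25.5 mOsm/kg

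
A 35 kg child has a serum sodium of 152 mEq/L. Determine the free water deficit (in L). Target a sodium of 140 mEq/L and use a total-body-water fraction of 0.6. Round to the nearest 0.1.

1.8 L

TBW = 0.6 · 35 = 21 L
Free water deficit = TBW · (Na/140 − 1)
= 21 · (152/140 − 1)
= 21 · 0.0857
= 1.8 L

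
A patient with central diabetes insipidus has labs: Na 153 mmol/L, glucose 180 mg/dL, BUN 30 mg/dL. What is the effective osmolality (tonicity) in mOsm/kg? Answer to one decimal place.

316.0 mOsm/kg

Effective osmolality excludes urea (freely permeant across cell membranes):
2·Na + glucose/18
= 2·153 + 180/18
= 306 + 10
= 316 mOsm/kg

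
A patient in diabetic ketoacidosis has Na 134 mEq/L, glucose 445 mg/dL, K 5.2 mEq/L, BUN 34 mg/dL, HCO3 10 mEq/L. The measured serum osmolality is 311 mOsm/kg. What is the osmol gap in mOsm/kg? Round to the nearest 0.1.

6.1 mOsm/kg

Calculated osmolality = 2·Na + glucose/18 + BUN/2.8
= 2·134 + 445/18 + 34/2.8
= 268 + 24.72 + 12.14
= 304.86 mOsm/kg ≈ 304.9 mOsm/kg
Osmolar gap = measured − calculated = 311 − 304.9 = 6.1 mOsm/kg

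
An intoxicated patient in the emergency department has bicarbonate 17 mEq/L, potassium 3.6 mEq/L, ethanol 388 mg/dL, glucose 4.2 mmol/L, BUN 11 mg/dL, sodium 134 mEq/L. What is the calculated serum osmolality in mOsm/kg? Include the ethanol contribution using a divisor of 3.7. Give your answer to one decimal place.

381.0 mOsm/kg

Calculated osmolality = 2·Na + glucose + BUN/2.8 + ethanol/3.7
= 2·134 + 4.2 + 11/2.8 + 388/3.7
= 268 + 4.20 + 3.93 + 104.86
= 380.99 mOsm/kg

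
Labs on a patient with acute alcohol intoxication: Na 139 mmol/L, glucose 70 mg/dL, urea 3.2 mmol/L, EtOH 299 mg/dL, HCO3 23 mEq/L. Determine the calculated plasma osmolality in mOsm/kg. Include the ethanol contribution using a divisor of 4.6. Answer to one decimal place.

Calculated osmolality = 2·Na + glucose/18 + urea + ethanol/4.6
= 2·139 + 70/18 + 3.2 + 299/4.6
= 278 + 3.89 + 3.20 + 65
= 350.09 mOsm/kg

350.1 mOsm/kg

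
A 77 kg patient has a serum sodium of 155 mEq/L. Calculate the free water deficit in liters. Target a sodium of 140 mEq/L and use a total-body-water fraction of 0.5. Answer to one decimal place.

TBW = 0.5 · 77 = 38.5 L
Free water deficit = TBW · (Na/140 − 1)
= 38.5 · (155/140 − 1)
= 38.5 · 0.1071
= 4.12 L

4.1 L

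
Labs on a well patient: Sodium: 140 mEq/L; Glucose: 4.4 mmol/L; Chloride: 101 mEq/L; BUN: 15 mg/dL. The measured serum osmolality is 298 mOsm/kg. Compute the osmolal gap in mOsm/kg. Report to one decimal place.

8.2 mOsm/kg

Calculated osmolality = 2·Na + glucose + BUN/2.8
= 2·140 + 4.4 + 15/2.8
= 280 + 4.40 + 5.36
= 289.76 mOsm/kg ≈ 289.8 mOsm/kg
Osmolar gap = measured − calculated = 298 − 289.8 = 8.2 mOsm/kg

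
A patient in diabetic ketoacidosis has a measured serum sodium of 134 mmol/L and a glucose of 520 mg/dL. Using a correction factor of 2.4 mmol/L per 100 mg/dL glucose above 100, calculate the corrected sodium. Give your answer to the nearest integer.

144 mmol/L

Corrected Na = measured Na + 2.4 · (glucose − 100)/100
= 134 + 2.4 · (520 − 100)/100
= 134 + 10.1
= 144.1 mmol/L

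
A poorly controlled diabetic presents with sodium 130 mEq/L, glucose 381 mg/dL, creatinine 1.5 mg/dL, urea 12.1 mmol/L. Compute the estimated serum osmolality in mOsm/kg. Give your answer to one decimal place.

293.3 mOsm/kg

Calculated osmolality = 2·Na + glucose/18 + urea
= 2·130 + 381/18 + 12.1
= 260 + 21.17 + 12.10
= 293.27 mOsm/kg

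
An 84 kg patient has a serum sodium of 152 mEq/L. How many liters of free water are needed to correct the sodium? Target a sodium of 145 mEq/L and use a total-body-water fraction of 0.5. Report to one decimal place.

TBW = 0.5 · 84 = 42 L
Free water deficit = TBW · (Na/145 − 1)
= 42 · (152/145 − 1)
= 42 · 0.0483
= 2.03 L

2.0 L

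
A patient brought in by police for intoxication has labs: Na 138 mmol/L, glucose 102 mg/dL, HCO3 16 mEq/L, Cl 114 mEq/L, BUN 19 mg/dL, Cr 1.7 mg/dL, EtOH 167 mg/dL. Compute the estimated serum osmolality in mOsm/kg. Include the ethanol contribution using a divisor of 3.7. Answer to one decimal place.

333.6 mOsm/kg

Calculated osmolality = 2·Na + glucose/18 + BUN/2.8 + ethanol/3.7
= 2·138 + 102/18 + 19/2.8 + 167/3.7
= 276 + 5.67 + 6.79 + 45.14
= 333.6 mOsm/kg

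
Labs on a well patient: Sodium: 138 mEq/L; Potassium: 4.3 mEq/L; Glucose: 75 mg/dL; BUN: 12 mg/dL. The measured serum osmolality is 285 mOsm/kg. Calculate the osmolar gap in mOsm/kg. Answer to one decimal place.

Calculated osmolality = 2·Na + glucose/18 + BUN/2.8
= 2·138 + 75/18 + 12/2.8
= 276 + 4.17 + 4.29
= 284.46 mOsm/kg ≈ 284.5 mOsm/kg
Osmolar gap = measured − calculated = 285 − 284.5 = 0.5 mOsm/kg

0.5 mOsm/kg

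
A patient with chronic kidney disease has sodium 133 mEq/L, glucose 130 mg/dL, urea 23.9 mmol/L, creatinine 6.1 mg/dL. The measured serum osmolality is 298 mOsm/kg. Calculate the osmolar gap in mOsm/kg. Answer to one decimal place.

0.9 mOsm/kg

Calculated osmolality = 2·Na + glucose/18 + urea
= 2·133 + 130/18 + 23.9
= 266 + 7.22 + 23.90
= 297.12 mOsm/kg ≈ 297.1 mOsm/kg
Osmolar gap = measured − calculated = 298 − 297.1 = 0.9 mOsm/kg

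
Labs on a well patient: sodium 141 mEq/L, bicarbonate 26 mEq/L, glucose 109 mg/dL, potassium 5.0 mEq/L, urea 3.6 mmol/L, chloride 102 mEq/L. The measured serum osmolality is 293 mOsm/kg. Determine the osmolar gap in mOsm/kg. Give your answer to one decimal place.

Calculated osmolality = 2·Na + glucose/18 + urea
= 2·141 + 109/18 + 3.6
= 282 + 6.06 + 3.60
= 291.66 mOsm/kg ≈ 291.7 mOsm/kg
Osmolar gap = measured − calculated = 293 − 291.7 = 1.3 mOsm/kg

1.3 mOsm/kg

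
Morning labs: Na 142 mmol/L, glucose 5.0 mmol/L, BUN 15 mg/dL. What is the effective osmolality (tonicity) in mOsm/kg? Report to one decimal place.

289.0 mOsm/kg

Effective osmolality excludes urea (freely permeant across cell membranes):
2·Na + glucose
= 2·142 + 5
= 284 + 5
= 289 mOsm/kg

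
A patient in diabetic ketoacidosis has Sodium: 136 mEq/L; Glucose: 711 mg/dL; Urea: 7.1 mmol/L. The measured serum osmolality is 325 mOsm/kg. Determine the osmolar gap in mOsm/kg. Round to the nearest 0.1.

Calculated osmolality = 2·Na + glucose/18 + urea
= 2·136 + 711/18 + 7.1
= 272 + 39.50 + 7.10
= 318.6 mOsm/kg ≈ 318.6 mOsm/kg
Osmolar gap = measured − calculated = 325 − 318.6 = 6.4 mOsm/kg

6.4 mOsm/kg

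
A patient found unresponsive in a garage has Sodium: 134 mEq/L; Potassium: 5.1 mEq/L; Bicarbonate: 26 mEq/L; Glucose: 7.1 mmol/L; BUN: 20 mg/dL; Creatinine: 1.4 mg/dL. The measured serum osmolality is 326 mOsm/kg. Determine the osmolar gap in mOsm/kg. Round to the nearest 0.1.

43.8 mOsm/kg

Calculated osmolality = 2·Na + glucose + BUN/2.8
= 2·134 + 7.1 + 20/2.8
= 268 + 7.10 + 7.14
= 282.24 mOsm/kg ≈ 282.2 mOsm/kg
Osmolar gap = measured − calculated = 326 − 282.2 = 43.8 mOsm/kg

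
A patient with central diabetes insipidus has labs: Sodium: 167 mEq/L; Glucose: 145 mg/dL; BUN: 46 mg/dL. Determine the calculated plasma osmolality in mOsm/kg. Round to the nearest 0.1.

358.5 mOsm/kg

Calculated osmolality = 2·Na + glucose/18 + BUN/2.8
= 2·167 + 145/18 + 46/2.8
= 334 + 8.06 + 16.43
= 358.49 mOsm/kg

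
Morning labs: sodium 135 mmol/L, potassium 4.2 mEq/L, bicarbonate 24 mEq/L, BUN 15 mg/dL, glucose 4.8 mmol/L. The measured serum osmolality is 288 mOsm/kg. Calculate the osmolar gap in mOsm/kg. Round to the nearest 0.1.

7.8 mOsm/kg

Calculated osmolality = 2·Na + glucose + BUN/2.8
= 2·135 + 4.8 + 15/2.8
= 270 + 4.80 + 5.36
= 280.16 mOsm/kg ≈ 280.2 mOsm/kg
Osmolar gap = measured − calculated = 288 − 280.2 = 7.8 mOsm/kg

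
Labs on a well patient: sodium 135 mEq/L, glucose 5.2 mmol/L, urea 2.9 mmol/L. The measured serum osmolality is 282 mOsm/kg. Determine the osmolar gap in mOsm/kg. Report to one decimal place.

3.9 mOsm/kg

Calculated osmolality = 2·Na + glucose + urea
= 2·135 + 5.2 + 2.9
= 270 + 5.20 + 2.90
= 278.1 mOsm/kg ≈ 278.1 mOsm/kg
Osmolar gap = measured − calculated = 282 − 278.1 = 3.9 mOsm/kg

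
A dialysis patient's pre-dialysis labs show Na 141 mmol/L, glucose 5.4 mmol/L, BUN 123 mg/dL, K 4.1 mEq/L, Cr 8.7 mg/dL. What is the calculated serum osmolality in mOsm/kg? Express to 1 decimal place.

Calculated osmolality = 2·Na + glucose + BUN/2.8
= 2·141 + 5.4 + 123/2.8
= 282 + 5.40 + 43.93
= 331.33 mOsm/kg

331.3 mOsm/kg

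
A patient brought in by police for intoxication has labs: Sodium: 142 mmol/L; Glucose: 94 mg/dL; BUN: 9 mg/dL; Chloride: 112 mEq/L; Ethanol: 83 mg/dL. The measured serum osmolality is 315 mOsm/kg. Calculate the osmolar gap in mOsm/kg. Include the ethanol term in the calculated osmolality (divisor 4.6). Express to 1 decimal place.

Calculated osmolality = 2·Na + glucose/18 + BUN/2.8 + ethanol/4.6
= 2·142 + 94/18 + 9/2.8 + 83/4.6
= 284 + 5.22 + 3.21 + 18.04
= 310.47 mOsm/kg ≈ 310.5 mOsm/kg
Osmolar gap = measured − calculated = 315 − 310.5 = 4.5 mOsm/kg

4.5 mOsm/kg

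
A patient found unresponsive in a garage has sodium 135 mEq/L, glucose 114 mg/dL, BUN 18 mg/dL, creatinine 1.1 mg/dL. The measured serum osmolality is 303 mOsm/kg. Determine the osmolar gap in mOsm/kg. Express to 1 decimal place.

20.2 mOsm/kg

Calculated osmolality = 2·Na + glucose/18 + BUN/2.8
= 2·135 + 114/18 + 18/2.8
= 270 + 6.33 + 6.43
= 282.76 mOsm/kg ≈ 282.8 mOsm/kg
Osmolar gap = measured − calculated = 303 − 282.8 = 20.2 mOsm/kg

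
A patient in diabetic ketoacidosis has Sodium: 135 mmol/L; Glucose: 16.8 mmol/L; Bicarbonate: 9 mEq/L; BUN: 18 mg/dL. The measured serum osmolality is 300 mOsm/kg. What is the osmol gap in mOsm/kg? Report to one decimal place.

6.8 mOsm/kg

Calculated osmolality = 2·Na + glucose + BUN/2.8
= 2·135 + 16.8 + 18/2.8
= 270 + 16.80 + 6.43
= 293.23 mOsm/kg ≈ 293.2 mOsm/kg
Osmolar gap = measured − calculated = 300 − 293.2 = 6.8 mOsm/kg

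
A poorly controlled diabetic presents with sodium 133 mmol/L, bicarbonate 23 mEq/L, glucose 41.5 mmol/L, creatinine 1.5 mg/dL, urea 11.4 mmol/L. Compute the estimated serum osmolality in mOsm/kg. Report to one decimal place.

Calculated osmolality = 2·Na + glucose + urea
= 2·133 + 41.5 + 11.4
= 266 + 41.50 + 11.40
= 318.9 mOsm/kg

318.9 mOsm/kg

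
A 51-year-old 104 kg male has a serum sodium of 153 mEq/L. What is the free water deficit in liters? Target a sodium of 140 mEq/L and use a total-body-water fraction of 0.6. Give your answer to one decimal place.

5.8 L

TBW = 0.6 · 104 = 62.4 L
Free water deficit = TBW · (Na/140 − 1)
= 62.4 · (153/140 − 1)
= 62.4 · 0.0929
= 5.8 L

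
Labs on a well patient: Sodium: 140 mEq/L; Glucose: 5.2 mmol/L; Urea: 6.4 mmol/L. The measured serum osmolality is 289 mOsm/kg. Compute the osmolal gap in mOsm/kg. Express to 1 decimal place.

Calculated osmolality = 2·Na + glucose + urea
= 2·140 + 5.2 + 6.4
= 280 + 5.20 + 6.40
= 291.6 mOsm/kg ≈ 291.6 mOsm/kg
Osmolar gap = measured − calculated = 289 − 291.6 = -2.6 mOsm/kg

-2.6 mOsm/kg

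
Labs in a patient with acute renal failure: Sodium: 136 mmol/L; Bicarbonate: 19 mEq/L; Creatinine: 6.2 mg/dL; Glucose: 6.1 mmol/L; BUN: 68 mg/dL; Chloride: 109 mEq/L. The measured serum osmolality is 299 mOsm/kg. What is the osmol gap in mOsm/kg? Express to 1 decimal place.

-3.4 mOsm/kg

Calculated osmolality = 2·Na + glucose + BUN/2.8
= 2·136 + 6.1 + 68/2.8
= 272 + 6.10 + 24.29
= 302.39 mOsm/kg ≈ 302.4 mOsm/kg
Osmolar gap = measured − calculated = 299 − 302.4 = -3.4 mOsm/kg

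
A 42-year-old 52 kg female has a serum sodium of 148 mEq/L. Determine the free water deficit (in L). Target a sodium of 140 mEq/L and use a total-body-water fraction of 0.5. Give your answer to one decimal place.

1.5 L

TBW = 0.5 · 52 = 26 L
Free water deficit = TBW · (Na/140 − 1)
= 26 · (148/140 − 1)
= 26 · 0.0571
= 1.48 L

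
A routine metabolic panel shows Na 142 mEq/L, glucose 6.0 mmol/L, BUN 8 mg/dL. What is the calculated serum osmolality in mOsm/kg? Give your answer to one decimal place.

292.9 mOsm/kg

Calculated osmolality = 2·Na + glucose + BUN/2.8
= 2·142 + 6 + 8/2.8
= 284 + 6 + 2.86
= 292.86 mOsm/kg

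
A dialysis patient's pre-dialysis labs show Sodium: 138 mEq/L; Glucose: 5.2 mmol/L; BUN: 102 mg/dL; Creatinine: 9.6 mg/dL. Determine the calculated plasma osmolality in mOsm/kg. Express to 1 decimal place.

317.6 mOsm/kg

Calculated osmolality = 2·Na + glucose + BUN/2.8
= 2·138 + 5.2 + 102/2.8
= 276 + 5.20 + 36.43
= 317.63 mOsm/kg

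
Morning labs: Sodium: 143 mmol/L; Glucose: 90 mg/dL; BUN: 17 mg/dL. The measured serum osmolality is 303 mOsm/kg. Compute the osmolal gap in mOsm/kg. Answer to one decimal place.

5.9 mOsm/kg

Calculated osmolality = 2·Na + glucose/18 + BUN/2.8
= 2·143 + 90/18 + 17/2.8
= 286 + 5 + 6.07
= 297.07 mOsm/kg ≈ 297.1 mOsm/kg
Osmolar gap = measured − calculated = 303 − 297.1 = 5.9 mOsm/kg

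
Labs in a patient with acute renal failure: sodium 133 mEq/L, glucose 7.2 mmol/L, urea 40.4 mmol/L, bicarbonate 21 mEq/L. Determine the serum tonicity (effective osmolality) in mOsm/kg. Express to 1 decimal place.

273.2 mOsm/kg

Effective osmolality excludes urea (freely permeant across cell membranes):
2·Na + glucose
= 2·133 + 7.2
= 266 + 7.2
= 273.2 mOsm/kg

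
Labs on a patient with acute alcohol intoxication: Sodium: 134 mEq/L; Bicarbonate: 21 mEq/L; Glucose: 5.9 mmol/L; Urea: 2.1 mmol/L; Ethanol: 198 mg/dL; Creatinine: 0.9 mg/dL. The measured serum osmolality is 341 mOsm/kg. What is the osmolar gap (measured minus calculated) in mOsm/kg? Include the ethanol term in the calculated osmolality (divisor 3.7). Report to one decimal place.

Calculated osmolality = 2·Na + glucose + urea + ethanol/3.7
= 2·134 + 5.9 + 2.1 + 198/3.7
= 268 + 5.90 + 2.10 + 53.51
= 329.51 mOsm/kg ≈ 329.5 mOsm/kg
Osmolar gap = measured − calculated = 341 − 329.5 = 11.5 mOsm/kg

11.5 mOsm/kg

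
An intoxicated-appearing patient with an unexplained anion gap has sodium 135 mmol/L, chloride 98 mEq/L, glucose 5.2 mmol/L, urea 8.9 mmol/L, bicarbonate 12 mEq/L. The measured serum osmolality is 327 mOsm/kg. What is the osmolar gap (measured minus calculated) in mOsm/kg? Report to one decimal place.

Calculated osmolality = 2·Na + glucose + urea
= 2·135 + 5.2 + 8.9
= 270 + 5.20 + 8.90
= 284.1 mOsm/kg ≈ 284.1 mOsm/kg
Osmolar gap = measured − calculated = 327 − 284.1 = 42.9 mOsm/kg

42.9 mOsm/kg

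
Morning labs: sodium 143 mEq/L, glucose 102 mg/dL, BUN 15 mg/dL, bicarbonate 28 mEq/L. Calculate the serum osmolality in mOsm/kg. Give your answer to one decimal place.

297.0 mOsm/kg

Calculated osmolality = 2·Na + glucose/18 + BUN/2.8
= 2·143 + 102/18 + 15/2.8
= 286 + 5.67 + 5.36
= 297.03 mOsm/kg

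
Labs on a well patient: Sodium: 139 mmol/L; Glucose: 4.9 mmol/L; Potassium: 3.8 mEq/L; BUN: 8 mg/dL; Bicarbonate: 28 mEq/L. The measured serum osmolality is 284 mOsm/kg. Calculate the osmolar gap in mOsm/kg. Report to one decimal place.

-1.8 mOsm/kg

Calculated osmolality = 2·Na + glucose + BUN/2.8
= 2·139 + 4.9 + 8/2.8
= 278 + 4.90 + 2.86
= 285.76 mOsm/kg ≈ 285.8 mOsm/kg
Osmolar gap = measured − calculated = 284 − 285.8 = -1.8 mOsm/kg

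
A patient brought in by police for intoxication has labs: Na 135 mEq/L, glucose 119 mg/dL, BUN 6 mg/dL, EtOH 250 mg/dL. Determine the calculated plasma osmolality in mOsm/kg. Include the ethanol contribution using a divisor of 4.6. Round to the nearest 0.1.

333.1 mOsm/kg

Calculated osmolality = 2·Na + glucose/18 + BUN/2.8 + ethanol/4.6
= 2·135 + 119/18 + 6/2.8 + 250/4.6
= 270 + 6.61 + 2.14 + 54.35
= 333.1 mOsm/kg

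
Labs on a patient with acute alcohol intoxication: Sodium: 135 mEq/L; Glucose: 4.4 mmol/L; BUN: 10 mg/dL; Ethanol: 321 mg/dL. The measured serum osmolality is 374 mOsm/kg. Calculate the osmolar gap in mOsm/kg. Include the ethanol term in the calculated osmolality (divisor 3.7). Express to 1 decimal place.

9.3 mOsm/kg

Calculated osmolality = 2·Na + glucose + BUN/2.8 + ethanol/3.7
= 2·135 + 4.4 + 10/2.8 + 321/3.7
= 270 + 4.40 + 3.57 + 86.76
= 364.73 mOsm/kg ≈ 364.7 mOsm/kg
Osmolar gap = measured − calculated = 374 − 364.7 = 9.3 mOsm/kg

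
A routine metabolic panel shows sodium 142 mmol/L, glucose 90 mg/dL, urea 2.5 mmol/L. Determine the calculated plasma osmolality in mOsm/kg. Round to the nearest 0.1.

291.5 mOsm/kg

Calculated osmolality = 2·Na + glucose/18 + urea
= 2·142 + 90/18 + 2.5
= 284 + 5 + 2.50
= 291.5 mOsm/kg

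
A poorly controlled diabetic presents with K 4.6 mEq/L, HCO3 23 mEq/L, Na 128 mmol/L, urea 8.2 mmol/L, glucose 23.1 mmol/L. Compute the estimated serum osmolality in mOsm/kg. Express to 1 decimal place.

Calculated osmolality = 2·Na + glucose + urea
= 2·128 + 23.1 + 8.2
= 256 + 23.10 + 8.20
= 287.3 mOsm/kg

287.3 mOsm/kg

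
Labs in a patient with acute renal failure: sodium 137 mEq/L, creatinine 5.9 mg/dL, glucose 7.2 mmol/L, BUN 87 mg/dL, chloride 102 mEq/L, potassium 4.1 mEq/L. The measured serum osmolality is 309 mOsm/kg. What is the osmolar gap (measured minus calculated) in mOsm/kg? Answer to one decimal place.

Calculated osmolality = 2·Na + glucose + BUN/2.8
= 2·137 + 7.2 + 87/2.8
= 274 + 7.20 + 31.07
= 312.27 mOsm/kg ≈ 312.3 mOsm/kg
Osmolar gap = measured − calculated = 309 − 312.3 = -3.3 mOsm/kg

-3.3 mOsm/kg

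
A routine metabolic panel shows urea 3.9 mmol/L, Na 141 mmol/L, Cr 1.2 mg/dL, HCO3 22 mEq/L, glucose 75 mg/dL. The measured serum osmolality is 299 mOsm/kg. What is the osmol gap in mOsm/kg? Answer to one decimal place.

Calculated osmolality = 2·Na + glucose/18 + urea
= 2·141 + 75/18 + 3.9
= 282 + 4.17 + 3.90
= 290.07 mOsm/kg ≈ 290.1 mOsm/kg
Osmolar gap = measured − calculated = 299 − 290.1 = 8.9 mOsm/kg

8.9 mOsm/kg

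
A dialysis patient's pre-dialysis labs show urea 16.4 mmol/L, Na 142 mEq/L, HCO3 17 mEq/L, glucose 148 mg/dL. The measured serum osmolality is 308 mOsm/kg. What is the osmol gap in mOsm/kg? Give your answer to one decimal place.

-0.6 mOsm/kg

Calculated osmolality = 2·Na + glucose/18 + urea
= 2·142 + 148/18 + 16.4
= 284 + 8.22 + 16.40
= 308.62 mOsm/kg ≈ 308.6 mOsm/kg
Osmolar gap = measured − calculated = 308 − 308.6 = -0.6 mOsm/kg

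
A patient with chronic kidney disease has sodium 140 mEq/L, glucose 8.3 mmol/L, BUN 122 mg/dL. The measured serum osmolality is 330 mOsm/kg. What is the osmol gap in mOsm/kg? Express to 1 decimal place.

Calculated osmolality = 2·Na + glucose + BUN/2.8
= 2·140 + 8.3 + 122/2.8
= 280 + 8.30 + 43.57
= 331.87 mOsm/kg ≈ 331.9 mOsm/kg
Osmolar gap = measured − calculated = 330 − 331.9 = -1.9 mOsm/kg

-1.9 mOsm/kg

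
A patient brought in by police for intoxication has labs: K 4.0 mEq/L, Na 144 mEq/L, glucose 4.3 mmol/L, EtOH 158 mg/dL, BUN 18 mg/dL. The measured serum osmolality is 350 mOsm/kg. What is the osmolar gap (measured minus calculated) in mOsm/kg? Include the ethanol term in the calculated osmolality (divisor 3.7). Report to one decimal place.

Calculated osmolality = 2·Na + glucose + BUN/2.8 + ethanol/3.7
= 2·144 + 4.3 + 18/2.8 + 158/3.7
= 288 + 4.30 + 6.43 + 42.70
= 341.43 mOsm/kg ≈ 341.4 mOsm/kg
Osmolar gap = measured − calculated = 350 − 341.4 = 8.6 mOsm/kg

8.6 mOsm/kg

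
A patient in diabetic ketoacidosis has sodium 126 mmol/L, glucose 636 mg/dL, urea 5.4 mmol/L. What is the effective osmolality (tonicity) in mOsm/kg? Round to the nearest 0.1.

287.3 mOsm/kg

Effective osmolality excludes urea (freely permeant across cell membranes):
2·Na + glucose/18
= 2·126 + 636/18
= 252 + 35.33
= 287.33 mOsm/kg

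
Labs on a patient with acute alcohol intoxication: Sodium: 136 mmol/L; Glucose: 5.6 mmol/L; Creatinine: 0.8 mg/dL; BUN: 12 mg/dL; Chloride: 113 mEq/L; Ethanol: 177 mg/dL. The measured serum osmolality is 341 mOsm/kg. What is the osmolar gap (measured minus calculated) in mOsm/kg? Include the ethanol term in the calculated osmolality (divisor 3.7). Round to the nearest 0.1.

11.3 mOsm/kg

Calculated osmolality = 2·Na + glucose + BUN/2.8 + ethanol/3.7
= 2·136 + 5.6 + 12/2.8 + 177/3.7
= 272 + 5.60 + 4.29 + 47.84
= 329.73 mOsm/kg ≈ 329.7 mOsm/kg
Osmolar gap = measured − calculated = 341 − 329.7 = 11.3 mOsm/kg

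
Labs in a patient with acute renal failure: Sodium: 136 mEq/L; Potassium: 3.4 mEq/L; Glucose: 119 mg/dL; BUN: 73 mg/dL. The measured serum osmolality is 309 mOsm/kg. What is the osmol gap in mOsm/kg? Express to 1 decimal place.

Calculated osmolality = 2·Na + glucose/18 + BUN/2.8
= 2·136 + 119/18 + 73/2.8
= 272 + 6.61 + 26.07
= 304.68 mOsm/kg ≈ 304.7 mOsm/kg
Osmolar gap = measured − calculated = 309 − 304.7 = 4.3 mOsm/kg

4.3 mOsm/kg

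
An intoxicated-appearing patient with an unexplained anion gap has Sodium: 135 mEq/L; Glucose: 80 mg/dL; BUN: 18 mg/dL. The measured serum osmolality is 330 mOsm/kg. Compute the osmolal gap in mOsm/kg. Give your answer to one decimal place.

Calculated osmolality = 2·Na + glucose/18 + BUN/2.8
= 2·135 + 80/18 + 18/2.8
= 270 + 4.44 + 6.43
= 280.87 mOsm/kg ≈ 280.9 mOsm/kg
Osmolar gap = measured − calculated = 330 − 280.9 = 49.1 mOsm/kg

49.1 mOsm/kg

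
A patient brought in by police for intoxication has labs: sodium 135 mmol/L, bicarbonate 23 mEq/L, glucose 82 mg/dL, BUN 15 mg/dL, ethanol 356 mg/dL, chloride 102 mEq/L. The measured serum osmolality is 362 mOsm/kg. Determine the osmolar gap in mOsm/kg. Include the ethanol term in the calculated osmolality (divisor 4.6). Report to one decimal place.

Calculated osmolality = 2·Na + glucose/18 + BUN/2.8 + ethanol/4.6
= 2·135 + 82/18 + 15/2.8 + 356/4.6
= 270 + 4.56 + 5.36 + 77.39
= 357.31 mOsm/kg ≈ 357.3 mOsm/kg
Osmolar gap = measured − calculated = 362 − 357.3 = 4.7 mOsm/kg

4.7 mOsm/kg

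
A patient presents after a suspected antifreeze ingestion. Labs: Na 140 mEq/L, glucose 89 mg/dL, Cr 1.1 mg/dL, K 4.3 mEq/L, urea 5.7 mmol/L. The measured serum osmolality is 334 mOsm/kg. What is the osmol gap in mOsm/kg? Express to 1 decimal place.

43.4 mOsm/kg

Calculated osmolality = 2·Na + glucose/18 + urea
= 2·140 + 89/18 + 5.7
= 280 + 4.94 + 5.70
= 290.64 mOsm/kg ≈ 290.6 mOsm/kg
Osmolar gap = measured − calculated = 334 − 290.6 = 43.4 mOsm/kg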